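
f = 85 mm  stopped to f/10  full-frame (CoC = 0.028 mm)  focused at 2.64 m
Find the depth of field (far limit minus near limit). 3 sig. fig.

0.528 m

Hyperfocal distance H = f²/(N·c) + f = 85²/(10 × 0.028) + 85 = 7225/0.28 + 85 ≈ 25888.6 mm ≈ 25.89 m.
Near limit Dn = s·(H − f)/(H + s − 2f) = 2640 × (25888.6 − 85) / (25888.6 + 2640 − 2 × 85) = 2640 × 25803.6 / 28358.6 ≈ 2402.15 mm.
Far limit Df = s·(H − f)/(H − s) = 2640 × (25888.6 − 85) / (25888.6 − 2640) = 2640 × 25803.6 / 23248.6 ≈ 2930.13 mm.
Depth of field = Df − Dn = 2930.13 − 2402.15 ≈ 527.98 mm ≈ 0.528 m.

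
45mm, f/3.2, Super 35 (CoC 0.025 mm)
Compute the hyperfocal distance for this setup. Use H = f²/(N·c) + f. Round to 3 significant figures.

Hyperfocal distance H = f²/(N·c) + f = 45²/(3.2 × 0.025) + 45 = 2025/0.08 + 45 ≈ 25357.5 mm ≈ 25.4 m.

25.4 m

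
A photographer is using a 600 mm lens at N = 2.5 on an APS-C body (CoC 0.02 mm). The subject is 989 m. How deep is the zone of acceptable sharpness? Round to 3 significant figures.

277 m

Hyperfocal distance H = f²/(N·c) + f = 600²/(2.5 × 0.02) + 600 = 360000/0.05 + 600 ≈ 7200600.0 mm ≈ 7201 m.
Near limit Dn = s·(H − f)/(H + s − 2f) = 989000 × (7200600.0 − 600) / (7200600.0 + 989000 − 2 × 600) = 989000 × 7200000.0 / 8188400.0 ≈ 869620 mm.
Far limit Df = s·(H − f)/(H − s) = 989000 × (7200600.0 − 600) / (7200600.0 − 989000) = 989000 × 7200000.0 / 6211600.0 ≈ 1146371 mm.
Depth of field = Df − Dn = 1146371 − 869620 ≈ 276751 mm ≈ 277 m.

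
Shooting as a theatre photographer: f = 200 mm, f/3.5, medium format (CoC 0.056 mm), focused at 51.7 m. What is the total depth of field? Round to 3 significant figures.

27.9 m

Hyperfocal distance H = f²/(N·c) + f = 200²/(3.5 × 0.056) + 200 = 40000/0.196 + 200 ≈ 204281.6 mm ≈ 204.3 m.
Near limit Dn = s·(H − f)/(H + s − 2f) = 51700 × (204281.6 − 200) / (204281.6 + 51700 − 2 × 200) = 51700 × 204081.6 / 255581.6 ≈ 41282 mm.
Far limit Df = s·(H − f)/(H − s) = 51700 × (204281.6 − 200) / (204281.6 − 51700) = 51700 × 204081.6 / 152581.6 ≈ 69150 mm.
Depth of field = Df − Dn = 69150 − 41282 ≈ 27868 mm ≈ 27.9 m.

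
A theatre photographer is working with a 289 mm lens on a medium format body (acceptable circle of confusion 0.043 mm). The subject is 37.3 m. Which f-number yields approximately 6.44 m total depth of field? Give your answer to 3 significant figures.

Write h = H − f = f²/(N·c). The thin-lens limits are Dn = s·h/(h + (s−f)) and Df = s·h/(h − (s−f)), so DoF = Df − Dn = 2·s·(s−f)·h / (h² − (s−f)²).
That is a quadratic in h: DoF·h² − 2·s·(s−f)·h − DoF·(s−f)² = 0 ⇒ h = (s−f)·(s + √(s² + DoF²)) / DoF = 37011 × (37300 + √(37300² + 6440²)) / 6440 = 37011 × (37300 + 37851.9) / 6440 ≈ 431901 mm.
Then N = f²/(c·h) = 289² / (0.043 × 431901) = 83521 / 18572 ≈ 4.50.

f/4.50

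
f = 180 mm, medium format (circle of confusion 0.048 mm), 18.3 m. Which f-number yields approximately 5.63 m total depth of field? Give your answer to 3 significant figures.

Write h = H − f = f²/(N·c). The thin-lens limits are Dn = s·h/(h + (s−f)) and Df = s·h/(h − (s−f)), so DoF = Df − Dn = 2·s·(s−f)·h / (h² − (s−f)²).
That is a quadratic in h: DoF·h² − 2·s·(s−f)·h − DoF·(s−f)² = 0 ⇒ h = (s−f)·(s + √(s² + DoF²)) / DoF = 18120 × (18300 + √(18300² + 5630²)) / 5630 = 18120 × (18300 + 19146.5) / 5630 ≈ 120520 mm.
Then N = f²/(c·h) = 180² / (0.048 × 120520) = 32400 / 5785.0 ≈ 5.60.

f/5.60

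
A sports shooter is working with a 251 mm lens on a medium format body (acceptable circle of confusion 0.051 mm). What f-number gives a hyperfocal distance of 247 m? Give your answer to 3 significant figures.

Rearrange H = f²/(N·c) + f for N: N = f² / ((H − f)·c).
N = 251² / ((247000 − 251) × 0.051) = 63001 / 12584 ≈ 5.01.

f/5.01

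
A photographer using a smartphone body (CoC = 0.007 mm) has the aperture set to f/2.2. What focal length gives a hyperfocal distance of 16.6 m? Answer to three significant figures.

From H = f²/(N·c) + f, with f ≪ H: f ≈ √(H·N·c) = √(16600 × 2.2 × 0.007) = √255.64 ≈ 15.99 mm.
The +f correction barely moves this — solving exactly, f² + N·c·f − N·c·H = 0 ⇒ f = (−N·c + √((N·c)² + 4·N·c·H))/2 = (−0.0154 + √1022.6)/2 ≈ 15.981 mm, so f ≈ 16.0 mm.

16.0 mm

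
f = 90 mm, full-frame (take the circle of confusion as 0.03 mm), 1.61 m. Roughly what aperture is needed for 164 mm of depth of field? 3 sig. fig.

Write h = H − f = f²/(N·c). The thin-lens limits are Dn = s·h/(h + (s−f)) and Df = s·h/(h − (s−f)), so DoF = Df − Dn = 2·s·(s−f)·h / (h² − (s−f)²).
That is a quadratic in h: DoF·h² − 2·s·(s−f)·h − DoF·(s−f)² = 0 ⇒ h = (s−f)·(s + √(s² + DoF²)) / DoF = 1520 × (1610 + √(1610² + 164²)) / 164 = 1520 × (1610 + 1618.33) / 164 ≈ 29921 mm.
Then N = f²/(c·h) = 90² / (0.03 × 29921) = 8100 / 897.63 ≈ 9.02.

f/9.02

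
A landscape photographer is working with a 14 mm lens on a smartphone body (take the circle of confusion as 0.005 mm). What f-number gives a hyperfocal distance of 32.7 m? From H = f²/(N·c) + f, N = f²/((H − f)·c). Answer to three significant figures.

Rearrange H = f²/(N·c) + f for N: N = f² / ((H − f)·c).
N = 14² / ((32700 − 14) × 0.005) = 196 / 163.4 ≈ 1.20.

f/1.20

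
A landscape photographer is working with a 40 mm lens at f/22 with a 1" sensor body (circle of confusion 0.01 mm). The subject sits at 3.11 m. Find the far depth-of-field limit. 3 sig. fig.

5.38 m

Hyperfocal distance H = f²/(N·c) + f = 40²/(22 × 0.01) + 40 = 1600/0.22 + 40 ≈ 7312.7 mm ≈ 7.313 m.
Far limit Df = s·(H − f)/(H − s) = 3110 × (7312.7 − 40) / (7312.7 − 3110) = 3110 × 7272.7 / 4202.7 ≈ 5381.8 mm ≈ 5.38 m.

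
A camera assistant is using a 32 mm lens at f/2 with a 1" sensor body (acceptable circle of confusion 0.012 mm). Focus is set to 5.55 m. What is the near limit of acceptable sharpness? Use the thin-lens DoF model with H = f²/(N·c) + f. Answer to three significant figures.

Hyperfocal distance H = f²/(N·c) + f = 32²/(2 × 0.012) + 32 = 1024/0.024 + 32 ≈ 42698.7 mm ≈ 42.70 m.
Near limit Dn = s·(H − f)/(H + s − 2f) = 5550 × (42698.7 − 32) / (42698.7 + 5550 − 2 × 32) = 5550 × 42666.7 / 48184.7 ≈ 4914.4 mm ≈ 4.91 m.

4.91 m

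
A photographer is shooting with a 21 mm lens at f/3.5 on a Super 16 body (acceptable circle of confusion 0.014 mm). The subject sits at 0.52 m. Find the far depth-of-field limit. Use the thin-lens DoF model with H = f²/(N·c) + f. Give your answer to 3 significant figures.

Hyperfocal distance H = f²/(N·c) + f = 21²/(3.5 × 0.014) + 21 = 441/0.049 + 21 ≈ 9021.0 mm ≈ 9.021 m.
Far limit Df = s·(H − f)/(H − s) = 520 × (9021.0 − 21) / (9021.0 − 520) = 520 × 9000.0 / 8501.0 ≈ 550.52 mm ≈ 0.551 m.

0.551 m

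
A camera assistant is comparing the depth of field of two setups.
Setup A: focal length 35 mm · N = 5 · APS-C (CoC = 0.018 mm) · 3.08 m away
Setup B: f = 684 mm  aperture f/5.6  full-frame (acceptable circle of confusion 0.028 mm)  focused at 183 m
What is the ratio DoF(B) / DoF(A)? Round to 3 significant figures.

Setup A: H = 35²/(5×0.018) + 35 ≈ 13646.1 mm; DoF = Df − Dn = 3967.6 − 2516.9 ≈ 1450.7 mm.
Setup B: H = 684²/(5.6×0.028) + 684 ≈ 2984459.5 mm; DoF = Df − Dn = 194909 − 172462 ≈ 22447 mm.
Ratio = 22447 / 1450.7 ≈ 15.5.

15.5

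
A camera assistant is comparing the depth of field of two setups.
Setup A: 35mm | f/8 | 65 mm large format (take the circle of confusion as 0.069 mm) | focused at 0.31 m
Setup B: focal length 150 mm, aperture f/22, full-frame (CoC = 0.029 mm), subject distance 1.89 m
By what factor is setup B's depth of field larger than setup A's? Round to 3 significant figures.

Setup A: H = 35²/(8×0.069) + 35 ≈ 2254.2 mm; DoF = Df − Dn = 353.848 − 275.821 ≈ 78.027 mm.
Setup B: H = 150²/(22×0.029) + 150 ≈ 35416.5 mm; DoF = Df − Dn = 1988.09 − 1801.13 ≈ 186.96 mm.
Ratio = 186.96 / 78.027 ≈ 2.40.

2.40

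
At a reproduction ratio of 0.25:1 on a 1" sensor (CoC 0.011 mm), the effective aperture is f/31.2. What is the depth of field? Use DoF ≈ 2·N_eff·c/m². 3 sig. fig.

At magnification m, DoF ≈ 2·N_eff·c/m² = 2 × 31.2 × 0.011 / 0.25² = 0.6864 / 0.0625 ≈ 11 mm.

11.0 mm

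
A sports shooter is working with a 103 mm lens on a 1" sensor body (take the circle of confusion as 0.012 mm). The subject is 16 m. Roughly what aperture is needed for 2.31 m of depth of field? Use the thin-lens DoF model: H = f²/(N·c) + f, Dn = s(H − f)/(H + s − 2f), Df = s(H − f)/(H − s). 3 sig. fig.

Write h = H − f = f²/(N·c). The thin-lens limits are Dn = s·h/(h + (s−f)) and Df = s·h/(h − (s−f)), so DoF = Df − Dn = 2·s·(s−f)·h / (h² − (s−f)²).
That is a quadratic in h: DoF·h² − 2·s·(s−f)·h − DoF·(s−f)² = 0 ⇒ h = (s−f)·(s + √(s² + DoF²)) / DoF = 15897 × (16000 + √(16000² + 2310²)) / 2310 = 15897 × (16000 + 16165.9) / 2310 ≈ 221360 mm.
Then N = f²/(c·h) = 103² / (0.012 × 221360) = 10609 / 2656.3 ≈ 3.99.

f/3.99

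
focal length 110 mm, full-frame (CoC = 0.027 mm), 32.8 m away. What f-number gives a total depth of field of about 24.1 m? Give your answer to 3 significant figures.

Write h = H − f = f²/(N·c). The thin-lens limits are Dn = s·h/(h + (s−f)) and Df = s·h/(h − (s−f)), so DoF = Df − Dn = 2·s·(s−f)·h / (h² − (s−f)²).
That is a quadratic in h: DoF·h² − 2·s·(s−f)·h − DoF·(s−f)² = 0 ⇒ h = (s−f)·(s + √(s² + DoF²)) / DoF = 32690 × (32800 + √(32800² + 24100²)) / 24100 = 32690 × (32800 + 40702.0) / 24100 ≈ 99700 mm.
Then N = f²/(c·h) = 110² / (0.027 × 99700) = 12100 / 2691.9 ≈ 4.49.

f/4.49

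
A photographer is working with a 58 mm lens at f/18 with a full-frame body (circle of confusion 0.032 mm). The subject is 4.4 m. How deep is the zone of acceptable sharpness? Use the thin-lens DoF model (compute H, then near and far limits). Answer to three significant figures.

14.6 m

Hyperfocal distance H = f²/(N·c) + f = 58²/(18 × 0.032) + 58 = 3364/0.576 + 58 ≈ 5898.3 mm ≈ 5.898 m.
Near limit Dn = s·(H − f)/(H + s − 2f) = 4400 × (5898.3 − 58) / (5898.3 + 4400 − 2 × 58) = 4400 × 5840.3 / 10182.3 ≈ 2524 mm.
Far limit Df = s·(H − f)/(H − s) = 4400 × (5898.3 − 58) / (5898.3 − 4400) = 4400 × 5840.3 / 1498.3 ≈ 17151 mm.
Depth of field = Df − Dn = 17151 − 2524 ≈ 14627 mm ≈ 14.6 m.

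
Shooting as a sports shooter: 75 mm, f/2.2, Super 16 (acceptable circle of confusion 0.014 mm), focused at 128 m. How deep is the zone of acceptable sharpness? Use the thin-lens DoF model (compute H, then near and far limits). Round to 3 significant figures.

352 m

Hyperfocal distance H = f²/(N·c) + f = 75²/(2.2 × 0.014) + 75 = 5625/0.0308 + 75 ≈ 182704.9 mm ≈ 182.7 m.
Near limit Dn = s·(H − f)/(H + s − 2f) = 128000 × (182704.9 − 75) / (182704.9 + 128000 − 2 × 75) = 128000 × 182629.9 / 310554.9 ≈ 75274 mm.
Far limit Df = s·(H − f)/(H − s) = 128000 × (182704.9 − 75) / (182704.9 − 128000) = 128000 × 182629.9 / 54704.9 ≈ 427323 mm.
Depth of field = Df − Dn = 427323 − 75274 ≈ 352049 mm ≈ 352 m.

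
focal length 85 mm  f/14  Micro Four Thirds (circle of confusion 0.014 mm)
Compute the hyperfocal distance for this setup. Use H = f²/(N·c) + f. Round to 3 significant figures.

36.9 m

Hyperfocal distance H = f²/(N·c) + f = 85²/(14 × 0.014) + 85 = 7225/0.196 + 85 ≈ 36947.2 mm ≈ 36.9 m.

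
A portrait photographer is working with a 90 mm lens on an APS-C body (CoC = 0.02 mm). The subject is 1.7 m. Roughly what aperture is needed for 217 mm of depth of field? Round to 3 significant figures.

Write h = H − f = f²/(N·c). The thin-lens limits are Dn = s·h/(h + (s−f)) and Df = s·h/(h − (s−f)), so DoF = Df − Dn = 2·s·(s−f)·h / (h² − (s−f)²).
That is a quadratic in h: DoF·h² − 2·s·(s−f)·h − DoF·(s−f)² = 0 ⇒ h = (s−f)·(s + √(s² + DoF²)) / DoF = 1610 × (1700 + √(1700² + 217²)) / 217 = 1610 × (1700 + 1713.79) / 217 ≈ 25328 mm.
Then N = f²/(c·h) = 90² / (0.02 × 25328) = 8100 / 506.56 ≈ 16.

f/16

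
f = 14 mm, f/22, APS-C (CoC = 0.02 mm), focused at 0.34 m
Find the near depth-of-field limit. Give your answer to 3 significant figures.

Hyperfocal distance H = f²/(N·c) + f = 14²/(22 × 0.02) + 14 = 196/0.44 + 14 ≈ 459.5 mm ≈ 0.459 m.
Near limit Dn = s·(H − f)/(H + s − 2f) = 340 × (459.5 − 14) / (459.5 + 340 − 2 × 14) = 340 × 445.5 / 771.5 ≈ 196.32 mm.

196 mm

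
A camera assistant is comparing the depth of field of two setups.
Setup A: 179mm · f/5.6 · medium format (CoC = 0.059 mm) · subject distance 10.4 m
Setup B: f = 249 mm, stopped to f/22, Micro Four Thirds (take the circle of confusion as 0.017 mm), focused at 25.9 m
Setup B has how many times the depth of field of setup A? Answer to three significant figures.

3.70

Setup A: H = 179²/(5.6×0.059) + 179 ≈ 97155.4 mm; DoF = Df − Dn = 11625.3 − 9408.4 ≈ 2216.9 mm.
Setup B: H = 249²/(22×0.017) + 249 ≈ 166027.1 mm; DoF = Df − Dn = 30641.1 − 22429.5 ≈ 8211.6 mm.
Ratio = 8211.6 / 2216.9 ≈ 3.70.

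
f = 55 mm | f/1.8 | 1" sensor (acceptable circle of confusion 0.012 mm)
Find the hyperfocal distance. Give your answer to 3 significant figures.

Hyperfocal distance H = f²/(N·c) + f = 55²/(1.8 × 0.012) + 55 = 3025/0.0216 + 55 ≈ 140101.3 mm ≈ 140 m.

140 m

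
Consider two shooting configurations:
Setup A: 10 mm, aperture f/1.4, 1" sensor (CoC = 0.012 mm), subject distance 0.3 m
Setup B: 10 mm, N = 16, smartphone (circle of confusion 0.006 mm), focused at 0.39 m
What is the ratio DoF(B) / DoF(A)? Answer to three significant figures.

Setup A: H = 10²/(1.4×0.012) + 10 ≈ 5962.4 mm; DoF = Df − Dn = 315.365 − 286.063 ≈ 29.302 mm.
Setup B: H = 10²/(16×0.006) + 10 ≈ 1051.7 mm; DoF = Df − Dn = 613.98 − 285.76 ≈ 328.22 mm.
Ratio = 328.22 / 29.302 ≈ 11.2.

11.2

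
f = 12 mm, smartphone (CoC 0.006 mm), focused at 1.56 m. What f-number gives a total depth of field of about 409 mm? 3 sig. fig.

f/2.00

Write h = H − f = f²/(N·c). The thin-lens limits are Dn = s·h/(h + (s−f)) and Df = s·h/(h − (s−f)), so DoF = Df − Dn = 2·s·(s−f)·h / (h² − (s−f)²).
That is a quadratic in h: DoF·h² − 2·s·(s−f)·h − DoF·(s−f)² = 0 ⇒ h = (s−f)·(s + √(s² + DoF²)) / DoF = 1548 × (1560 + √(1560² + 409²)) / 409 = 1548 × (1560 + 1612.72) / 409 ≈ 12008 mm.
Then N = f²/(c·h) = 12² / (0.006 × 12008) = 144 / 72.050 ≈ 2.00.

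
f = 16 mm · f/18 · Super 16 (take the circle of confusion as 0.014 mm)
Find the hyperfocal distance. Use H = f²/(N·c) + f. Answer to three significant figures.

1.03 m

Hyperfocal distance H = f²/(N·c) + f = 16²/(18 × 0.014) + 16 = 256/0.252 + 16 ≈ 1031.9 mm ≈ 1.03 m.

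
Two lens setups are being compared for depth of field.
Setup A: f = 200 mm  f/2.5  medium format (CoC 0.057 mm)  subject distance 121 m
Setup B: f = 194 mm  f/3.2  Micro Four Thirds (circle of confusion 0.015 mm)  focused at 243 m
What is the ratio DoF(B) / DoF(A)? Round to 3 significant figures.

1.30

Setup A: H = 200²/(2.5×0.057) + 200 ≈ 280901.8 mm; DoF = Df − Dn = 212411 − 84595 ≈ 127816 mm.
Setup B: H = 194²/(3.2×0.015) + 194 ≈ 784277.3 mm; DoF = Df − Dn = 352005 − 185543 ≈ 166462 mm.
Ratio = 166462 / 127816 ≈ 1.30.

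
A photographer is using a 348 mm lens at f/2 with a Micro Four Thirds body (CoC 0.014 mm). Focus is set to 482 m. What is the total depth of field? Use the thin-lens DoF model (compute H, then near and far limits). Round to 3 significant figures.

Hyperfocal distance H = f²/(N·c) + f = 348²/(2 × 0.014) + 348 = 121104/0.028 + 348 ≈ 4325490.9 mm ≈ 4325 m.
Near limit Dn = s·(H − f)/(H + s − 2f) = 482000 × (4325490.9 − 348) / (4325490.9 + 482000 − 2 × 348) = 482000 × 4325142.9 / 4806794.9 ≈ 433702 mm.
Far limit Df = s·(H − f)/(H − s) = 482000 × (4325490.9 − 348) / (4325490.9 − 482000) = 482000 × 4325142.9 / 3843490.9 ≈ 542402 mm.
Depth of field = Df − Dn = 542402 − 433702 ≈ 108700 mm ≈ 109 m.

109 m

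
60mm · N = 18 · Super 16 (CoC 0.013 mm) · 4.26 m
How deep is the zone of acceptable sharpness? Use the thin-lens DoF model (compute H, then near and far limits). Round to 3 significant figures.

Hyperfocal distance H = f²/(N·c) + f = 60²/(18 × 0.013) + 60 = 3600/0.234 + 60 ≈ 15444.6 mm ≈ 15.44 m.
Near limit Dn = s·(H − f)/(H + s − 2f) = 4260 × (15444.6 − 60) / (15444.6 + 4260 − 2 × 60) = 4260 × 15384.6 / 19584.6 ≈ 3346.4 mm.
Far limit Df = s·(H − f)/(H − s) = 4260 × (15444.6 − 60) / (15444.6 − 4260) = 4260 × 15384.6 / 11184.6 ≈ 5859.7 mm.
Depth of field = Df − Dn = 5859.7 − 3346.4 ≈ 2513.3 mm ≈ 2.51 m.

2.51 m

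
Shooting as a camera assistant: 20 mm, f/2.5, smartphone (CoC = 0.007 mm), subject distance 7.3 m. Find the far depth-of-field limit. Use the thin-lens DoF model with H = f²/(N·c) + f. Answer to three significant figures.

10.7 m

Hyperfocal distance H = f²/(N·c) + f = 20²/(2.5 × 0.007) + 20 = 400/0.0175 + 20 ≈ 22877.1 mm ≈ 22.88 m.
Far limit Df = s·(H − f)/(H − s) = 7300 × (22877.1 − 20) / (22877.1 − 7300) = 7300 × 22857.1 / 15577.1 ≈ 10712 mm ≈ 10.7 m.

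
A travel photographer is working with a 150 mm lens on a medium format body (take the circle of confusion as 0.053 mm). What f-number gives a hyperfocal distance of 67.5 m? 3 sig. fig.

f/6.30

Rearrange H = f²/(N·c) + f for N: N = f² / ((H − f)·c).
N = 150² / ((67500 − 150) × 0.053) = 22500 / 3570 ≈ 6.30.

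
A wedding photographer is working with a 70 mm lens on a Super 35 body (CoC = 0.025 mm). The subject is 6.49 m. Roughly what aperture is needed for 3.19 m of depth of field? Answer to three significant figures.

f/7.10

Write h = H − f = f²/(N·c). The thin-lens limits are Dn = s·h/(h + (s−f)) and Df = s·h/(h − (s−f)), so DoF = Df − Dn = 2·s·(s−f)·h / (h² − (s−f)²).
That is a quadratic in h: DoF·h² − 2·s·(s−f)·h − DoF·(s−f)² = 0 ⇒ h = (s−f)·(s + √(s² + DoF²)) / DoF = 6420 × (6490 + √(6490² + 3190²)) / 3190 = 6420 × (6490 + 7231.61) / 3190 ≈ 27615 mm.
Then N = f²/(c·h) = 70² / (0.025 × 27615) = 4900 / 690.38 ≈ 7.10.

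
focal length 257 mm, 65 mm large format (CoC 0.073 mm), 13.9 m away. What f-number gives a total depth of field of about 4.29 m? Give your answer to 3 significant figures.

f/10

Write h = H − f = f²/(N·c). The thin-lens limits are Dn = s·h/(h + (s−f)) and Df = s·h/(h − (s−f)), so DoF = Df − Dn = 2·s·(s−f)·h / (h² − (s−f)²).
That is a quadratic in h: DoF·h² − 2·s·(s−f)·h − DoF·(s−f)² = 0 ⇒ h = (s−f)·(s + √(s² + DoF²)) / DoF = 13643 × (13900 + √(13900² + 4290²)) / 4290 = 13643 × (13900 + 14547.0) / 4290 ≈ 90467 mm.
Then N = f²/(c·h) = 257² / (0.073 × 90467) = 66049 / 6604.1 ≈ 10.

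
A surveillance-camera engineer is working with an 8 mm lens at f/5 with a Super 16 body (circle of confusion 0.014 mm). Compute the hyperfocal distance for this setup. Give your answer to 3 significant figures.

0.922 m

Hyperfocal distance H = f²/(N·c) + f = 8²/(5 × 0.014) + 8 = 64/0.07 + 8 ≈ 922.3 mm ≈ 0.922 m.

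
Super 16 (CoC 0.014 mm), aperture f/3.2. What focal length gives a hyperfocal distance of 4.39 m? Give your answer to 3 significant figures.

From H = f²/(N·c) + f, with f ≪ H: f ≈ √(H·N·c) = √(4390 × 3.2 × 0.014) = √196.67 ≈ 14.02 mm.
The +f correction barely moves this — solving exactly, f² + N·c·f − N·c·H = 0 ⇒ f = (−N·c + √((N·c)² + 4·N·c·H))/2 = (−0.0448 + √786.69)/2 ≈ 14.002 mm, so f ≈ 14.0 mm.

14.0 mm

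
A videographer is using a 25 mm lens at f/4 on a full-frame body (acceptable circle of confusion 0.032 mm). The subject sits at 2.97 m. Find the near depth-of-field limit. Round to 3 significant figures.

1.85 m

Hyperfocal distance H = f²/(N·c) + f = 25²/(4 × 0.032) + 25 = 625/0.128 + 25 ≈ 4907.8 mm ≈ 4.908 m.
Near limit Dn = s·(H − f)/(H + s − 2f) = 2970 × (4907.8 − 25) / (4907.8 + 2970 − 2 × 25) = 2970 × 4882.8 / 7827.8 ≈ 1852.6 mm ≈ 1.85 m.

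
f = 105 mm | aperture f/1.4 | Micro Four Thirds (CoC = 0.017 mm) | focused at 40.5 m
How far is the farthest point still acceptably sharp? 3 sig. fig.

44.4 m

Hyperfocal distance H = f²/(N·c) + f = 105²/(1.4 × 0.017) + 105 = 11025/0.0238 + 105 ≈ 463340.3 mm ≈ 463.3 m.
Far limit Df = s·(H − f)/(H − s) = 40500 × (463340.3 − 105) / (463340.3 − 40500) = 40500 × 463235.3 / 422840.3 ≈ 44369 mm ≈ 44.4 m.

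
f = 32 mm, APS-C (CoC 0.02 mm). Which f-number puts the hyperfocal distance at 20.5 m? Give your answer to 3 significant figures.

Rearrange H = f²/(N·c) + f for N: N = f² / ((H − f)·c).
N = 32² / ((20500 − 32) × 0.02) = 1024 / 409.4 ≈ 2.50.

f/2.50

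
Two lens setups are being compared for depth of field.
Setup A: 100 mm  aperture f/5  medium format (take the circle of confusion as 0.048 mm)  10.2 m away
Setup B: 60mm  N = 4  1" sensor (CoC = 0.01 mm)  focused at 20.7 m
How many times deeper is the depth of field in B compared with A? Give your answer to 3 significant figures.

Setup A: H = 100²/(5×0.048) + 100 ≈ 41766.7 mm; DoF = Df − Dn = 13463.6 − 8209.9 ≈ 5253.7 mm.
Setup B: H = 60²/(4×0.01) + 60 ≈ 90060.0 mm; DoF = Df − Dn = 26860 − 16838 ≈ 10022 mm.
Ratio = 10022 / 5253.7 ≈ 1.91.

1.91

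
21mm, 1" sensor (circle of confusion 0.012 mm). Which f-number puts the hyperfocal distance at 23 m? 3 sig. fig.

f/1.60

Rearrange H = f²/(N·c) + f for N: N = f² / ((H − f)·c).
N = 21² / ((23000 − 21) × 0.012) = 441 / 275.7 ≈ 1.60.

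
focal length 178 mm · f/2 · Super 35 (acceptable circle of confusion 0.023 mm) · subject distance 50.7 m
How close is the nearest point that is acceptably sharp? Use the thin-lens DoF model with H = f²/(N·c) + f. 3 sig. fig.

Hyperfocal distance H = f²/(N·c) + f = 178²/(2 × 0.023) + 178 = 31684/0.046 + 178 ≈ 688960.6 mm ≈ 689.0 m.
Near limit Dn = s·(H − f)/(H + s − 2f) = 50700 × (688960.6 − 178) / (688960.6 + 50700 − 2 × 178) = 50700 × 688782.6 / 739304.6 ≈ 47235 mm ≈ 47.2 m.

47.2 m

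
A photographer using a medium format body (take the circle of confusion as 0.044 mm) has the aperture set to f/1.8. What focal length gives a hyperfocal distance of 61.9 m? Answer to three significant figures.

70.0 mm

From H = f²/(N·c) + f, with f ≪ H: f ≈ √(H·N·c) = √(61900 × 1.8 × 0.044) = √4902.5 ≈ 70.02 mm.
The +f correction barely moves this — solving exactly, f² + N·c·f − N·c·H = 0 ⇒ f = (−N·c + √((N·c)² + 4·N·c·H))/2 = (−0.0792 + √19610)/2 ≈ 69.978 mm, so f ≈ 70.0 mm.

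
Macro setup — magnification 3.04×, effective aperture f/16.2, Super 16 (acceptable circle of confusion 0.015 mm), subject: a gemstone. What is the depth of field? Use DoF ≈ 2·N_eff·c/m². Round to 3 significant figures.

At magnification m, DoF ≈ 2·N_eff·c/m² = 2 × 16.2 × 0.015 / 3.04² = 0.486 / 9.242 ≈ 0.0526 mm.

0.0526 mm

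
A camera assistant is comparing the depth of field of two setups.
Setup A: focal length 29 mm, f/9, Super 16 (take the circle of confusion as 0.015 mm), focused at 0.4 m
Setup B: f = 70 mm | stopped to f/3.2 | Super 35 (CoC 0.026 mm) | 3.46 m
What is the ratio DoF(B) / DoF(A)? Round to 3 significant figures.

Setup A: H = 29²/(9×0.015) + 29 ≈ 6258.6 mm; DoF = Df − Dn = 425.330 − 377.517 ≈ 47.813 mm.
Setup B: H = 70²/(3.2×0.026) + 70 ≈ 58964.2 mm; DoF = Df − Dn = 3671.32 − 3271.68 ≈ 399.64 mm.
Ratio = 399.64 / 47.813 ≈ 8.36.

8.36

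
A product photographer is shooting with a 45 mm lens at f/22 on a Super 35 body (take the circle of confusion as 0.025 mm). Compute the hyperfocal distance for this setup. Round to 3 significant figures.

3.73 m

Hyperfocal distance H = f²/(N·c) + f = 45²/(22 × 0.025) + 45 = 2025/0.55 + 45 ≈ 3726.8 mm ≈ 3.73 m.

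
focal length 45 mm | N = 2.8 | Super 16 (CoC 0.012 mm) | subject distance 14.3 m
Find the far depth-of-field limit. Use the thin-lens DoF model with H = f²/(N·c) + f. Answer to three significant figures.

18.7 m

Hyperfocal distance H = f²/(N·c) + f = 45²/(2.8 × 0.012) + 45 = 2025/0.0336 + 45 ≈ 60312.9 mm ≈ 60.31 m.
Far limit Df = s·(H − f)/(H − s) = 14300 × (60312.9 − 45) / (60312.9 − 14300) = 14300 × 60267.9 / 46012.9 ≈ 18730 mm ≈ 18.7 m.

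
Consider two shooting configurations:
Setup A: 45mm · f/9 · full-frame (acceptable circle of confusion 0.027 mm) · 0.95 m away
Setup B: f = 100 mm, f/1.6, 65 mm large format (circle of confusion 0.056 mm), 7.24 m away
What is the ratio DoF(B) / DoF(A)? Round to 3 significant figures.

Setup A: H = 45²/(9×0.027) + 45 ≈ 8378.3 mm; DoF = Df − Dn = 1065.74 − 856.94 ≈ 208.80 mm.
Setup B: H = 100²/(1.6×0.056) + 100 ≈ 111707.1 mm; DoF = Df − Dn = 7734.83 − 6804.67 ≈ 930.16 mm.
Ratio = 930.16 / 208.80 ≈ 4.45.

4.45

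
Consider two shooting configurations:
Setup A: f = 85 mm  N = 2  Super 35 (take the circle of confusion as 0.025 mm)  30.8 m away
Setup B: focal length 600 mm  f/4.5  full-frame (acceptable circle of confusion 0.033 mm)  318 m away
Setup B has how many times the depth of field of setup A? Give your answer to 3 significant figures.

6.18

Setup A: H = 85²/(2×0.025) + 85 ≈ 144585.0 mm; DoF = Df − Dn = 39114 − 25401 ≈ 13713 mm.
Setup B: H = 600²/(4.5×0.033) + 600 ≈ 2424842.4 mm; DoF = Df − Dn = 365907 − 281185 ≈ 84722 mm.
Ratio = 84722 / 13713 ≈ 6.18.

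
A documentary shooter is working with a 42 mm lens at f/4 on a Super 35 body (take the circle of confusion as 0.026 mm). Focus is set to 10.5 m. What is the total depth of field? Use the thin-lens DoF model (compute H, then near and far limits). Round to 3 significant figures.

Hyperfocal distance H = f²/(N·c) + f = 42²/(4 × 0.026) + 42 = 1764/0.104 + 42 ≈ 17003.5 mm ≈ 17.00 m.
Near limit Dn = s·(H − f)/(H + s − 2f) = 10500 × (17003.5 − 42) / (17003.5 + 10500 − 2 × 42) = 10500 × 16961.5 / 27419.5 ≈ 6495 mm.
Far limit Df = s·(H − f)/(H − s) = 10500 × (17003.5 − 42) / (17003.5 − 10500) = 10500 × 16961.5 / 6503.5 ≈ 27385 mm.
Depth of field = Df − Dn = 27385 − 6495 ≈ 20890 mm ≈ 20.9 m.

20.9 m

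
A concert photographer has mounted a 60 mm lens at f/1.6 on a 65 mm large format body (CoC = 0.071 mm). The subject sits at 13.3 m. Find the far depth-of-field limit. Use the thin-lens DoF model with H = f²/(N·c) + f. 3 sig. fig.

Hyperfocal distance H = f²/(N·c) + f = 60²/(1.6 × 0.071) + 60 = 3600/0.1136 + 60 ≈ 31750.1 mm ≈ 31.75 m.
Far limit Df = s·(H − f)/(H − s) = 13300 × (31750.1 − 60) / (31750.1 − 13300) = 13300 × 31690.1 / 18450.1 ≈ 22844 mm ≈ 22.8 m.

22.8 m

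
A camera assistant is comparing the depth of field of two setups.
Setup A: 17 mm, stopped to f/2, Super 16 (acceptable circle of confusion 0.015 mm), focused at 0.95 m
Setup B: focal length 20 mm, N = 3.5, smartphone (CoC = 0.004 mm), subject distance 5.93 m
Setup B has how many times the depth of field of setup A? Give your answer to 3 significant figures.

Setup A: H = 17²/(2×0.015) + 17 ≈ 9650.3 mm; DoF = Df − Dn = 1051.88 − 866.12 ≈ 185.76 mm.
Setup B: H = 20²/(3.5×0.004) + 20 ≈ 28591.4 mm; DoF = Df − Dn = 7476.5 − 4913.6 ≈ 2562.9 mm.
Ratio = 2562.9 / 185.76 ≈ 13.8.

13.8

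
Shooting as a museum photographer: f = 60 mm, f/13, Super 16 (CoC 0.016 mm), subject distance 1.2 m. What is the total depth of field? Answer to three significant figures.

Hyperfocal distance H = f²/(N·c) + f = 60²/(13 × 0.016) + 60 = 3600/0.208 + 60 ≈ 17367.7 mm ≈ 17.37 m.
Near limit Dn = s·(H − f)/(H + s − 2f) = 1200 × (17367.7 − 60) / (17367.7 + 1200 − 2 × 60) = 1200 × 17307.7 / 18447.7 ≈ 1125.84 mm.
Far limit Df = s·(H − f)/(H − s) = 1200 × (17367.7 − 60) / (17367.7 − 1200) = 1200 × 17307.7 / 16167.7 ≈ 1284.61 mm.
Depth of field = Df − Dn = 1284.61 − 1125.84 ≈ 158.77 mm.

159 mm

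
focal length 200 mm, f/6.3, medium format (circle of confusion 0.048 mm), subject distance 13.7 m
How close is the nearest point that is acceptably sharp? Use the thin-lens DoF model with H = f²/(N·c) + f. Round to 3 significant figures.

12.4 m

Hyperfocal distance H = f²/(N·c) + f = 200²/(6.3 × 0.048) + 200 = 40000/0.3024 + 200 ≈ 132475.1 mm ≈ 132.5 m.
Near limit Dn = s·(H − f)/(H + s − 2f) = 13700 × (132475.1 − 200) / (132475.1 + 13700 − 2 × 200) = 13700 × 132275.1 / 145775.1 ≈ 12431 mm ≈ 12.4 m.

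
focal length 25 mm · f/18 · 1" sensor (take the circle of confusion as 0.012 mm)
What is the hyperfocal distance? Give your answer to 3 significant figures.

Hyperfocal distance H = f²/(N·c) + f = 25²/(18 × 0.012) + 25 = 625/0.216 + 25 ≈ 2918.5 mm ≈ 2.92 m.

2.92 m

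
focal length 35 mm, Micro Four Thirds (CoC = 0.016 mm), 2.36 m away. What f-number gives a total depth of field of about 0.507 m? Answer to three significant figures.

Write h = H − f = f²/(N·c). The thin-lens limits are Dn = s·h/(h + (s−f)) and Df = s·h/(h − (s−f)), so DoF = Df − Dn = 2·s·(s−f)·h / (h² − (s−f)²).
That is a quadratic in h: DoF·h² − 2·s·(s−f)·h − DoF·(s−f)² = 0 ⇒ h = (s−f)·(s + √(s² + DoF²)) / DoF = 2325 × (2360 + √(2360² + 507²)) / 507 = 2325 × (2360 + 2413.85) / 507 ≈ 21892 mm.
Then N = f²/(c·h) = 35² / (0.016 × 21892) = 1225 / 350.27 ≈ 3.50.

f/3.50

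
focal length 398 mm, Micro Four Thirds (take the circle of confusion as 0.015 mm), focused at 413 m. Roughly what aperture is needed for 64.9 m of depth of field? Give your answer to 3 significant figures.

Write h = H − f = f²/(N·c). The thin-lens limits are Dn = s·h/(h + (s−f)) and Df = s·h/(h − (s−f)), so DoF = Df − Dn = 2·s·(s−f)·h / (h² − (s−f)²).
That is a quadratic in h: DoF·h² − 2·s·(s−f)·h − DoF·(s−f)² = 0 ⇒ h = (s−f)·(s + √(s² + DoF²)) / DoF = 412602 × (413000 + √(413000² + 64900²)) / 64900 = 412602 × (413000 + 418068) / 64900 ≈ 5283519 mm.
Then N = f²/(c·h) = 398² / (0.015 × 5283519) = 158404 / 79253 ≈ 2.00.

f/2.00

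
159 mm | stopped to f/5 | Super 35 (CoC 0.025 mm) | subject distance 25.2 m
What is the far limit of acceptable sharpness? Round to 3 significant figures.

28.8 m

Hyperfocal distance H = f²/(N·c) + f = 159²/(5 × 0.025) + 159 = 25281/0.125 + 159 ≈ 202407.0 mm ≈ 202.4 m.
Far limit Df = s·(H − f)/(H − s) = 25200 × (202407.0 − 159) / (202407.0 − 25200) = 25200 × 202248.0 / 177207.0 ≈ 28761 mm ≈ 28.8 m.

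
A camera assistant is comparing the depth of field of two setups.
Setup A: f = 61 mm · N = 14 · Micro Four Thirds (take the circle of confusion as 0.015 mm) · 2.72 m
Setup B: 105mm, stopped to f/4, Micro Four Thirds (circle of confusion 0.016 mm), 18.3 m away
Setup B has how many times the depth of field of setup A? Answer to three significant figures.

Setup A: H = 61²/(14×0.015) + 61 ≈ 17780.0 mm; DoF = Df − Dn = 3200.24 − 2365.08 ≈ 835.16 mm.
Setup B: H = 105²/(4×0.016) + 105 ≈ 172370.6 mm; DoF = Df − Dn = 20461.1 − 16551.8 ≈ 3909.3 mm.
Ratio = 3909.3 / 835.16 ≈ 4.68.

4.68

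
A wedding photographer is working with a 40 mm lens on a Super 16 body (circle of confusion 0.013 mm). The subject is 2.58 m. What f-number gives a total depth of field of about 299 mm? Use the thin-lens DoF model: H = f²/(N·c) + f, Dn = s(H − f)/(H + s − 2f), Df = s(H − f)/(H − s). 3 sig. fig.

Write h = H − f = f²/(N·c). The thin-lens limits are Dn = s·h/(h + (s−f)) and Df = s·h/(h − (s−f)), so DoF = Df − Dn = 2·s·(s−f)·h / (h² − (s−f)²).
That is a quadratic in h: DoF·h² − 2·s·(s−f)·h − DoF·(s−f)² = 0 ⇒ h = (s−f)·(s + √(s² + DoF²)) / DoF = 2540 × (2580 + √(2580² + 299²)) / 299 = 2540 × (2580 + 2597.27) / 299 ≈ 43981 mm.
Then N = f²/(c·h) = 40² / (0.013 × 43981) = 1600 / 571.75 ≈ 2.80.

f/2.80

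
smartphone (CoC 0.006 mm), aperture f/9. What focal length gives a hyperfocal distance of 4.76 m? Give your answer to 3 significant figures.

From H = f²/(N·c) + f, with f ≪ H: f ≈ √(H·N·c) = √(4760 × 9 × 0.006) = √257.04 ≈ 16.03 mm.
The +f correction barely moves this — solving exactly, f² + N·c·f − N·c·H = 0 ⇒ f = (−N·c + √((N·c)² + 4·N·c·H))/2 = (−0.054 + √1028.2)/2 ≈ 16.005 mm, so f ≈ 16.0 mm.

16.0 mm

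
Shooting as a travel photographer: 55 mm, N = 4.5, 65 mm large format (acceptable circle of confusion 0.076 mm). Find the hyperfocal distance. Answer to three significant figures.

8.90 m

Hyperfocal distance H = f²/(N·c) + f = 55²/(4.5 × 0.076) + 55 = 3025/0.342 + 55 ≈ 8900.0 mm ≈ 8.90 m.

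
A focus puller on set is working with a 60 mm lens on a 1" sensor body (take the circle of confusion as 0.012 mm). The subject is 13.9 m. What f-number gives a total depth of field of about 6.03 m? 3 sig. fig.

Write h = H − f = f²/(N·c). The thin-lens limits are Dn = s·h/(h + (s−f)) and Df = s·h/(h − (s−f)), so DoF = Df − Dn = 2·s·(s−f)·h / (h² − (s−f)²).
That is a quadratic in h: DoF·h² − 2·s·(s−f)·h − DoF·(s−f)² = 0 ⇒ h = (s−f)·(s + √(s² + DoF²)) / DoF = 13840 × (13900 + √(13900² + 6030²)) / 6030 = 13840 × (13900 + 15151.6) / 6030 ≈ 66679 mm.
Then N = f²/(c·h) = 60² / (0.012 × 66679) = 3600 / 800.15 ≈ 4.50.

f/4.50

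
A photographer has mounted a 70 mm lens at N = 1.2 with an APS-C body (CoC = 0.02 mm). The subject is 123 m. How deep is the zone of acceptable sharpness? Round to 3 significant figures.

232 m

Hyperfocal distance H = f²/(N·c) + f = 70²/(1.2 × 0.02) + 70 = 4900/0.024 + 70 ≈ 204236.7 mm ≈ 204.2 m.
Near limit Dn = s·(H − f)/(H + s − 2f) = 123000 × (204236.7 − 70) / (204236.7 + 123000 − 2 × 70) = 123000 × 204166.7 / 327096.7 ≈ 76774 mm.
Far limit Df = s·(H − f)/(H − s) = 123000 × (204236.7 − 70) / (204236.7 − 123000) = 123000 × 204166.7 / 81236.7 ≈ 309128 mm.
Depth of field = Df − Dn = 309128 − 76774 ≈ 232354 mm ≈ 232 m.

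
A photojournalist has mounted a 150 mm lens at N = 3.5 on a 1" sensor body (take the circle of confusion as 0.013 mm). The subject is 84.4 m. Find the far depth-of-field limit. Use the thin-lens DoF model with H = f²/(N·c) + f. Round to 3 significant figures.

102 m

Hyperfocal distance H = f²/(N·c) + f = 150²/(3.5 × 0.013) + 150 = 22500/0.0455 + 150 ≈ 494655.5 mm ≈ 494.7 m.
Far limit Df = s·(H − f)/(H − s) = 84400 × (494655.5 − 150) / (494655.5 − 84400) = 84400 × 494505.5 / 410255.5 ≈ 101732 mm ≈ 102 m.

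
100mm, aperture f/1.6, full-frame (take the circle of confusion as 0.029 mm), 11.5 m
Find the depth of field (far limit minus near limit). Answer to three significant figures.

1.22 m

Hyperfocal distance H = f²/(N·c) + f = 100²/(1.6 × 0.029) + 100 = 10000/0.0464 + 100 ≈ 215617.2 mm ≈ 215.6 m.
Near limit Dn = s·(H − f)/(H + s − 2f) = 11500 × (215617.2 − 100) / (215617.2 + 11500 − 2 × 100) = 11500 × 215517.2 / 226917.2 ≈ 10922.3 mm.
Far limit Df = s·(H − f)/(H − s) = 11500 × (215617.2 − 100) / (215617.2 − 11500) = 11500 × 215517.2 / 204117.2 ≈ 12142.3 mm.
Depth of field = Df − Dn = 12142.3 − 10922.3 ≈ 1220.0 mm ≈ 1.22 m.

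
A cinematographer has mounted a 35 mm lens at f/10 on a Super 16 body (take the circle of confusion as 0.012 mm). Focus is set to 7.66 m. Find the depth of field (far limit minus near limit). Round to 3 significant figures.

25.9 m

Hyperfocal distance H = f²/(N·c) + f = 35²/(10 × 0.012) + 35 = 1225/0.12 + 35 ≈ 10243.3 mm ≈ 10.24 m.
Near limit Dn = s·(H − f)/(H + s − 2f) = 7660 × (10243.3 − 35) / (10243.3 + 7660 − 2 × 35) = 7660 × 10208.3 / 17833.3 ≈ 4385 mm.
Far limit Df = s·(H − f)/(H − s) = 7660 × (10243.3 − 35) / (10243.3 − 7660) = 7660 × 10208.3 / 2583.3 ≈ 30269 mm.
Depth of field = Df − Dn = 30269 − 4385 ≈ 25884 mm ≈ 25.9 m.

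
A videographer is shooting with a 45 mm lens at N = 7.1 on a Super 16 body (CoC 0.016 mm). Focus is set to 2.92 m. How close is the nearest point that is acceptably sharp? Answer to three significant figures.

Hyperfocal distance H = f²/(N·c) + f = 45²/(7.1 × 0.016) + 45 = 2025/0.1136 + 45 ≈ 17870.7 mm ≈ 17.87 m.
Near limit Dn = s·(H − f)/(H + s − 2f) = 2920 × (17870.7 − 45) / (17870.7 + 2920 − 2 × 45) = 2920 × 17825.7 / 20700.7 ≈ 2514.5 mm ≈ 2.51 m.

2.51 m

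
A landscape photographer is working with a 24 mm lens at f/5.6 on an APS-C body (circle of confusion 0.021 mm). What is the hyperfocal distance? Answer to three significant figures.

Hyperfocal distance H = f²/(N·c) + f = 24²/(5.6 × 0.021) + 24 = 576/0.1176 + 24 ≈ 4922.0 mm ≈ 4.92 m.

4.92 m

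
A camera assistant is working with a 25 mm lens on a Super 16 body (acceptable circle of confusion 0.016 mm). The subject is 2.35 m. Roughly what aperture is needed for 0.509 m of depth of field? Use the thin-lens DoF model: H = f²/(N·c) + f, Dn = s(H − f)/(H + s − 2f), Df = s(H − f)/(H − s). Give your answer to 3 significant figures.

f/1.80

Write h = H − f = f²/(N·c). The thin-lens limits are Dn = s·h/(h + (s−f)) and Df = s·h/(h − (s−f)), so DoF = Df − Dn = 2·s·(s−f)·h / (h² − (s−f)²).
That is a quadratic in h: DoF·h² − 2·s·(s−f)·h − DoF·(s−f)² = 0 ⇒ h = (s−f)·(s + √(s² + DoF²)) / DoF = 2325 × (2350 + √(2350² + 509²)) / 509 = 2325 × (2350 + 2404.49) / 509 ≈ 21717 mm.
Then N = f²/(c·h) = 25² / (0.016 × 21717) = 625 / 347.48 ≈ 1.80.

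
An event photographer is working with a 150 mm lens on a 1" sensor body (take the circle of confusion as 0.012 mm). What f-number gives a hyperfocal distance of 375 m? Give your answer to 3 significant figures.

Rearrange H = f²/(N·c) + f for N: N = f² / ((H − f)·c).
N = 150² / ((375000 − 150) × 0.012) = 22500 / 4498 ≈ 5.

f/5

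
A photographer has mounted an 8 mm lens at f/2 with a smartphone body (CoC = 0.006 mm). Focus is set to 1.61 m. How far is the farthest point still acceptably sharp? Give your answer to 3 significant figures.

Hyperfocal distance H = f²/(N·c) + f = 8²/(2 × 0.006) + 8 = 64/0.012 + 8 ≈ 5341.3 mm ≈ 5.341 m.
Far limit Df = s·(H − f)/(H − s) = 1610 × (5341.3 − 8) / (5341.3 − 1610) = 1610 × 5333.3 / 3731.3 ≈ 2301.2 mm ≈ 2.30 m.

2.30 m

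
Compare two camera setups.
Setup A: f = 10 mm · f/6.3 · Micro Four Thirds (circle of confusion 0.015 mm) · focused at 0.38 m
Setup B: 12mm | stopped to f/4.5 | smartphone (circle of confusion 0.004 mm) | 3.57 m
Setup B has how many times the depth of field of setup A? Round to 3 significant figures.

13.1

Setup A: H = 10²/(6.3×0.015) + 10 ≈ 1068.2 mm; DoF = Df − Dn = 584.30 − 281.55 ≈ 302.75 mm.
Setup B: H = 12²/(4.5×0.004) + 12 ≈ 8012.0 mm; DoF = Df − Dn = 6429.5 − 2471.0 ≈ 3958.5 mm.
Ratio = 3958.5 / 302.75 ≈ 13.1.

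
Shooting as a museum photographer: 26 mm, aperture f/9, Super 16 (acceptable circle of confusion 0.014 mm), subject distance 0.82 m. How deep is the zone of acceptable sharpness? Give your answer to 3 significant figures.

248 mm

Hyperfocal distance H = f²/(N·c) + f = 26²/(9 × 0.014) + 26 = 676/0.126 + 26 ≈ 5391.1 mm ≈ 5.391 m.
Near limit Dn = s·(H − f)/(H + s − 2f) = 820 × (5391.1 − 26) / (5391.1 + 820 − 2 × 26) = 820 × 5365.1 / 6159.1 ≈ 714.29 mm.
Far limit Df = s·(H − f)/(H − s) = 820 × (5391.1 − 26) / (5391.1 − 820) = 820 × 5365.1 / 4571.1 ≈ 962.43 mm.
Depth of field = Df − Dn = 962.43 − 714.29 ≈ 248.14 mm.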